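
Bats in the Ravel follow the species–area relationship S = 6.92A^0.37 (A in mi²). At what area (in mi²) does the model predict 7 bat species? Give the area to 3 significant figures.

1.03 mi²

7 = 6.92 × A^0.37  ⇒  A^0.37 = 7/6.92 = 1.012
ln A = ln(1.012) / 0.37 = 0.0115 / 0.37 = 0.0311
A = e^0.0311 ≈ 1.032 mi²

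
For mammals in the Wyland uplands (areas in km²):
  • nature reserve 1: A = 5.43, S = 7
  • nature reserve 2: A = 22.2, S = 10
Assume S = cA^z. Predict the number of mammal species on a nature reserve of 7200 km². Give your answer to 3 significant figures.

43.3

z = ln(10/7) / ln(22.2/5.43) = 0.3567 / 1.4082 = 0.2533
c = 7 / 5.43^0.2533 = 7 / 1.535 = 4.56
S₃ = 4.56 × 7200^0.2533 = 4.56 × 9.485 ≈ 43.25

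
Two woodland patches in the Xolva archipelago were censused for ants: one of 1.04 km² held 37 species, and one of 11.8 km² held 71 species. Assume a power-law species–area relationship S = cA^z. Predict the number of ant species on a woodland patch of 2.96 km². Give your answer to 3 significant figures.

49.0

z = ln(71/37) / ln(11.8/1.04) = 0.6518 / 2.4289 = 0.2683
c = 37 / 1.04^0.2683 = 37 / 1.011 = 36.61
S₃ = 36.61 × 2.96^0.2683 = 36.61 × 1.338 ≈ 48.99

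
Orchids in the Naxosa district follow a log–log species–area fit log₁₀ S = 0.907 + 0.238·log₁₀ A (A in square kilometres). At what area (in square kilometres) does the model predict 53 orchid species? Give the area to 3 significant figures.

2720 square kilometres

53 = 8.072 × A^0.238  ⇒  A^0.238 = 53/8.072 = 6.566
ln A = ln(6.566) / 0.238 = 1.8818 / 0.238 = 7.9069
A = e^7.9069 ≈ 2716 square kilometres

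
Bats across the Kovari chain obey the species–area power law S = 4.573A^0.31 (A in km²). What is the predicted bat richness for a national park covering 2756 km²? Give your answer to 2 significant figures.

53

S = 4.573 × 2756^0.31
ln S = ln 4.573 + 0.31 × ln 2756 = 1.5202 + 0.31 × 7.9215 = 3.9758
S = e^3.9758 ≈ 53.3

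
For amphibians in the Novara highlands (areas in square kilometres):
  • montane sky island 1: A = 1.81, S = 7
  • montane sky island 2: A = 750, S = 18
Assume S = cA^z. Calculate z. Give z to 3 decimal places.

Taking logs: ln S = ln c + z ln A, so z = (ln S₂ − ln S₁)/(ln A₂ − ln A₁).
z = ln(18/7) / ln(750/1.81) = ln(2.571) / ln(414.4) = 0.9445 / 6.0267 = 0.1567

0.157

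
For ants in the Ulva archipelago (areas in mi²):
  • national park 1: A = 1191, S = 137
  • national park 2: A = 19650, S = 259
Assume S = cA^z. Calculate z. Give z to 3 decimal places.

Taking logs: ln S = ln c + z ln A, so z = (ln S₂ − ln S₁)/(ln A₂ − ln A₁).
z = ln(259/137) / ln(19650/1191) = ln(1.891) / ln(16.5) = 0.6368 / 2.8033 = 0.2272

0.227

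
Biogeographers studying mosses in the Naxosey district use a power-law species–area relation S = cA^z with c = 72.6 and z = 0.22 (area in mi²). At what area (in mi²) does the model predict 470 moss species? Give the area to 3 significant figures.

4870 mi²

470 = 72.6 × A^0.22  ⇒  A^0.22 = 470/72.6 = 6.474
ln A = ln(6.474) / 0.22 = 1.8678 / 0.22 = 8.4899
A = e^8.4899 ≈ 4865 mi²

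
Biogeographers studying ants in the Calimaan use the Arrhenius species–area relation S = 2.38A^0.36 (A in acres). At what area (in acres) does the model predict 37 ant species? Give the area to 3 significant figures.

2040 acres

37 = 2.38 × A^0.36  ⇒  A^0.36 = 37/2.38 = 15.55
ln A = ln(15.55) / 0.36 = 2.7438 / 0.36 = 7.6217
A = e^7.6217 ≈ 2042 acres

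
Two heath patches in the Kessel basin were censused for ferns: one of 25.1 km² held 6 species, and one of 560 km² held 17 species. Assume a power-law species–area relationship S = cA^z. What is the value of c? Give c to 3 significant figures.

z = ln(S₂/S₁) / ln(A₂/A₁) = ln(17/6) / ln(560/25.1) = 1.0415 / 3.1051 = 0.3354
c = S₁ / A₁^z = 6 / 25.1^0.3354 = 6 / 2.948 = 2.036

2.04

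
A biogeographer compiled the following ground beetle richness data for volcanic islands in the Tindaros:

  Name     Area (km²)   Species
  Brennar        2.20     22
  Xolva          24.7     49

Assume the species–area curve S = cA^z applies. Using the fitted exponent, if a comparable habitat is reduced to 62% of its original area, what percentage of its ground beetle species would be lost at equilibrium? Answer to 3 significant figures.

14.6%

z = ln(49/22) / ln(24.7/2.2) = 0.8008 / 2.4183 = 0.3311
S_new/S_old = (A_new/A_old)^z = 0.62^0.3311 = exp(0.3311 × -0.4780) = 0.8536
Fraction lost = 1 − 0.8536 = 0.1464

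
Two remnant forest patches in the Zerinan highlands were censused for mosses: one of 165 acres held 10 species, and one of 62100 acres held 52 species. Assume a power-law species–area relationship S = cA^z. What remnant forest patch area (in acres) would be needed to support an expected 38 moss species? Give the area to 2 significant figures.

20000 acres

z = ln(52/10) / ln(62100/165) = 1.6487 / 5.9306 = 0.2780
c = 10 / 165^0.2780 = 10 / 4.135 = 2.419
A = (38/2.419)^(1/0.2780) ⇒ ln A = ln(15.71)/0.2780 = 9.9082
A = e^9.9082 ≈ 20095 acres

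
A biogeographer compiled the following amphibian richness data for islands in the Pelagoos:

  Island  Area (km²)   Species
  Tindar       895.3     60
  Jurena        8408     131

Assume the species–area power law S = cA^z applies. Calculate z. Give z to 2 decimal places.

Taking logs: ln S = ln c + z ln A, so z = (ln S₂ − ln S₁)/(ln A₂ − ln A₁).
z = ln(131/60) / ln(8408/895.3) = ln(2.183) / ln(9.391) = 0.7809 / 2.2398 = 0.3486

0.35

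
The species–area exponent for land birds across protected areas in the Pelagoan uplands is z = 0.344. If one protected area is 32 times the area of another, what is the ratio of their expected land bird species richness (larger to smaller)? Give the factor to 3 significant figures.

S₂/S₁ = (A₂/A₁)^z = 32^0.344
ln(S₂/S₁) = 0.344 × ln 32 = 0.344 × 3.4657 = 1.1922
S₂/S₁ = e^1.1922 ≈ 3.294

3.29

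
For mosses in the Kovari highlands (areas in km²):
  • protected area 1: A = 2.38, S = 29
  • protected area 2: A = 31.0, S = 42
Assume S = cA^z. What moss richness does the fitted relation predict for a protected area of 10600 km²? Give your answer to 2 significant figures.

97

z = ln(42/29) / ln(31/2.38) = 0.3704 / 2.5669 = 0.1443
c = 29 / 2.38^0.1443 = 29 / 1.133 = 25.59
S₃ = 25.59 × 10600^0.1443 = 25.59 × 3.809 ≈ 97.47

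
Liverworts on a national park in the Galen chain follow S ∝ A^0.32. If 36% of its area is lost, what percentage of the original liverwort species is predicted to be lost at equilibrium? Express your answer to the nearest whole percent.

13%

S_new/S_old = (A_new/A_old)^z = 0.64^0.32
= exp(0.32 × ln 0.64) = exp(0.32 × -0.4463) = exp(-0.1428) ≈ 0.8669
Fraction lost = 1 − 0.8669 = 0.1331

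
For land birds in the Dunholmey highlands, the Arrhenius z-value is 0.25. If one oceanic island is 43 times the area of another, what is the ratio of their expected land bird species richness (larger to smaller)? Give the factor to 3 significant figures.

S₂/S₁ = (A₂/A₁)^z = 43^0.25
ln(S₂/S₁) = 0.25 × ln 43 = 0.25 × 3.7612 = 0.9403
S₂/S₁ = e^0.9403 ≈ 2.561

2.56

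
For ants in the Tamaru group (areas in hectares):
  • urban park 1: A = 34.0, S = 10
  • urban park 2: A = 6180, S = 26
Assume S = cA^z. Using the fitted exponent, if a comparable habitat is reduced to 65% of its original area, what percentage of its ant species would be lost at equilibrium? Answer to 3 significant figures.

z = ln(26/10) / ln(6180/34) = 0.9555 / 5.2027 = 0.1837
S_new/S_old = (A_new/A_old)^z = 0.65^0.1837 = exp(0.1837 × -0.4308) = 0.9239
Fraction lost = 1 − 0.9239 = 0.07607

7.61%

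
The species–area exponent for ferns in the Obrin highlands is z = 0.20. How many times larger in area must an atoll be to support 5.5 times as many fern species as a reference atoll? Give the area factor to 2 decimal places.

(A₂/A₁)^0.2 = 5.5, so A₂/A₁ = 5.5^(1/0.2) = 5.5^5
ln(A₂/A₁) = ln 5.5 / 0.2 = 1.7047 / 0.2 = 8.5237
A₂/A₁ = e^8.5237 ≈ 5033

5032.84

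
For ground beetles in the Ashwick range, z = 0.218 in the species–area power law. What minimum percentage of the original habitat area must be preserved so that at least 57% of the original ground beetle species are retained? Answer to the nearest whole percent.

Need (A_new/A_old)^0.218 = 0.57, so A_new/A_old = 0.57^(1/0.218) = 0.57^4.587
ln(A_new/A_old) = ln 0.57 / 0.218 = -0.5621 / 0.218 = -2.5785
A_new/A_old = e^-2.5785 ≈ 0.07589

8%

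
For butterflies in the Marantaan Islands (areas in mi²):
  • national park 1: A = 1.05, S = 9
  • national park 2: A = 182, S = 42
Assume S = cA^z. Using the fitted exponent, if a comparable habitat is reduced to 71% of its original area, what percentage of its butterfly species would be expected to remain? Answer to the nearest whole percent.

z = ln(42/9) / ln(182/1.05) = 1.5404 / 5.1552 = 0.2988
S_new/S_old = (A_new/A_old)^z = 0.71^0.2988 = exp(0.2988 × -0.3425) = 0.9027

90%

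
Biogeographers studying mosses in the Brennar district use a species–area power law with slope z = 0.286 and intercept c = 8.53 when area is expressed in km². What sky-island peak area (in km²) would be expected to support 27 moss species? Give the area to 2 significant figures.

56 km²

27 = 8.53 × A^0.286  ⇒  A^0.286 = 27/8.53 = 3.165
ln A = ln(3.165) / 0.286 = 1.1522 / 0.286 = 4.0288
A = e^4.0288 ≈ 56.2 km²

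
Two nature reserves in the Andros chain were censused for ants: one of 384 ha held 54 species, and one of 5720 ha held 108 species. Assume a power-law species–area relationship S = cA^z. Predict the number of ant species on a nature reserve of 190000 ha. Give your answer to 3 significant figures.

z = ln(108/54) / ln(5720/384) = 0.6931 / 2.7011 = 0.2566
c = 54 / 384^0.2566 = 54 / 4.605 = 11.73
S₃ = 11.73 × 190000^0.2566 = 11.73 × 22.63 ≈ 265.4

265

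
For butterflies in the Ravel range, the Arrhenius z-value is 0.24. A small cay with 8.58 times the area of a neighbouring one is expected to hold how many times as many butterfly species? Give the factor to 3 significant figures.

S₂/S₁ = (A₂/A₁)^z = 8.58^0.24
ln(S₂/S₁) = 0.24 × ln 8.58 = 0.24 × 2.1494 = 0.5159
S₂/S₁ = e^0.5159 ≈ 1.675

1.68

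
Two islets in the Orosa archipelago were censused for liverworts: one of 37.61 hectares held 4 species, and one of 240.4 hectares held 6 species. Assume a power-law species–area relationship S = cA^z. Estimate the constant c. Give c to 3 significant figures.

z = ln(S₂/S₁) / ln(A₂/A₁) = ln(6/4) / ln(240.4/37.61) = 0.4055 / 1.8550 = 0.2186
c = S₁ / A₁^z = 4 / 37.61^0.2186 = 4 / 2.21 = 1.81

1.81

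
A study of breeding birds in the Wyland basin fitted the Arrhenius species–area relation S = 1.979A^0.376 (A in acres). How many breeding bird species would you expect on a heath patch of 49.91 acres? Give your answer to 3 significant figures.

S = 1.979 × 49.91^0.376
ln S = ln 1.979 + 0.376 × ln 49.91 = 0.6826 + 0.376 × 3.9102 = 2.1528
S = e^2.1528 ≈ 8.609

8.61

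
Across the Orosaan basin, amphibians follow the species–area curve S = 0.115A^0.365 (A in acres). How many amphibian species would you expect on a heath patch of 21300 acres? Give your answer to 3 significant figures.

S = 0.115 × 21300^0.365
ln S = ln 0.115 + 0.365 × ln 21300 = -2.1628 + 0.365 × 9.9665 = 1.4749
S = e^1.4749 ≈ 4.371

4.37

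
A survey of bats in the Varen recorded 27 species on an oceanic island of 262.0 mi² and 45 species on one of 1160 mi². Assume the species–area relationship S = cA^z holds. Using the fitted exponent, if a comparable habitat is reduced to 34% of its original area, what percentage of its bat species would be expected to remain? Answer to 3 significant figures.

z = ln(45/27) / ln(1160/262) = 0.5108 / 1.4878 = 0.3433
S_new/S_old = (A_new/A_old)^z = 0.34^0.3433 = exp(0.3433 × -1.0788) = 0.6905

69.0%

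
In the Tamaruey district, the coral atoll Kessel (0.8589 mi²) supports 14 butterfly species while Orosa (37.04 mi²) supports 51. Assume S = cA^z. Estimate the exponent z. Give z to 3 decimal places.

0.343

Taking logs: ln S = ln c + z ln A, so z = (ln S₂ − ln S₁)/(ln A₂ − ln A₁).
z = ln(51/14) / ln(37.04/0.8589) = ln(3.643) / ln(43.12) = 1.2928 / 3.7641 = 0.3434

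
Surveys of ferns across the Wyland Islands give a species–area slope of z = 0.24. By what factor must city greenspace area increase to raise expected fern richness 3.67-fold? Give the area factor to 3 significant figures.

225

(A₂/A₁)^0.24 = 3.67, so A₂/A₁ = 3.67^(1/0.24) = 3.67^4.167
ln(A₂/A₁) = ln 3.67 / 0.24 = 1.3002 / 0.24 = 5.4175
A₂/A₁ = e^5.4175 ≈ 225.3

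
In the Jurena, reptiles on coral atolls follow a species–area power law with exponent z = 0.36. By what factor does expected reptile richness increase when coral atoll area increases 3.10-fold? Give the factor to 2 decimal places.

S₂/S₁ = (A₂/A₁)^z = 3.1^0.36
ln(S₂/S₁) = 0.36 × ln 3.1 = 0.36 × 1.1314 = 0.4073
S₂/S₁ = e^0.4073 ≈ 1.503

1.50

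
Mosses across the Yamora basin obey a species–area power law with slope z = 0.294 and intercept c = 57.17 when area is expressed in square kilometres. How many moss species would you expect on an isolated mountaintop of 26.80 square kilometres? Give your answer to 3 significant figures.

150

S = 57.17 × 26.8^0.294 = 57.17 × 2.629 ≈ 150.3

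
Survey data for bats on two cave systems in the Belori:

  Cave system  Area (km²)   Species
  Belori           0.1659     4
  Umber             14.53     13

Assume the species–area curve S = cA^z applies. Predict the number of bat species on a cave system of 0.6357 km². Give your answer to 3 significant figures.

5.70

z = ln(13/4) / ln(14.53/0.1659) = 1.1787 / 4.4726 = 0.2635
c = 4 / 0.1659^0.2635 = 4 / 0.6229 = 6.422
S₃ = 6.422 × 0.6357^0.2635 = 6.422 × 0.8875 ≈ 5.699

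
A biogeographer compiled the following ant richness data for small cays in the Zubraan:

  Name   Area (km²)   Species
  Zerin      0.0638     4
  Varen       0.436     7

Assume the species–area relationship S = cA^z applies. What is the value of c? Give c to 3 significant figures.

z = ln(S₂/S₁) / ln(A₂/A₁) = ln(7/4) / ln(0.436/0.0638) = 0.5596 / 1.9219 = 0.2912
c = S₁ / A₁^z = 4 / 0.0638^0.2912 = 4 / 0.4487 = 8.914

8.91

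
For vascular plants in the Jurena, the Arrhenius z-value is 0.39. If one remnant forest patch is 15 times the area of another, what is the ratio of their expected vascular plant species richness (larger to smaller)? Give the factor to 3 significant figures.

S₂/S₁ = (A₂/A₁)^z = 15^0.39
ln(S₂/S₁) = 0.39 × ln 15 = 0.39 × 2.7081 = 1.0561
S₂/S₁ = e^1.0561 ≈ 2.875

2.88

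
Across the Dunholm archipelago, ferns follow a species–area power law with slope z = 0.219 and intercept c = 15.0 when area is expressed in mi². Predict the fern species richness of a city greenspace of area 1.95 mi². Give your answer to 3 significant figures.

S = 15 × 1.95^0.219 = 15 × 1.157 ≈ 17.36

17.4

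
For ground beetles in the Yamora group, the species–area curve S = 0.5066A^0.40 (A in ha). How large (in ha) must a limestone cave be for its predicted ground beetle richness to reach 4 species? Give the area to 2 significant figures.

180 ha

4 = 0.5066 × A^0.4  ⇒  A^0.4 = 4/0.5066 = 7.896
ln A = ln(7.896) / 0.4 = 2.0663 / 0.4 = 5.1658
A = e^5.1658 ≈ 175.2 ha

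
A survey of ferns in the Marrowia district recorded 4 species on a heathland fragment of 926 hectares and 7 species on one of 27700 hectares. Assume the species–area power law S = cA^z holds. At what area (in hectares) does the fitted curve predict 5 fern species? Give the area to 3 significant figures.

z = ln(7/4) / ln(27700/926) = 0.5596 / 3.3983 = 0.1647
c = 4 / 926^0.1647 = 4 / 3.08 = 1.299
A = (5/1.299)^(1/0.1647) ⇒ ln A = ln(3.85)/0.1647 = 8.1859
A = e^8.1859 ≈ 3590 hectares

3590 hectares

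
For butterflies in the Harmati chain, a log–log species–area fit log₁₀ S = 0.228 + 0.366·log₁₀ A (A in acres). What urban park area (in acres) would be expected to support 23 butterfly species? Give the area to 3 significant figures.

1250 acres

23 = 1.69 × A^0.366  ⇒  A^0.366 = 23/1.69 = 13.61
ln A = ln(13.61) / 0.366 = 2.6105 / 0.366 = 7.1325
A = e^7.1325 ≈ 1252 acres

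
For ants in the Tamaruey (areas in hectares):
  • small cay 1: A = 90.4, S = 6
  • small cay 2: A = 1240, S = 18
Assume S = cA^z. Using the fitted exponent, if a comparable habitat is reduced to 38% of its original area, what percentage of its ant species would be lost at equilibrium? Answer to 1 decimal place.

z = ln(18/6) / ln(1240/90.4) = 1.0986 / 2.6186 = 0.4195
S_new/S_old = (A_new/A_old)^z = 0.38^0.4195 = exp(0.4195 × -0.9676) = 0.6664
Fraction lost = 1 − 0.6664 = 0.3336

33.4%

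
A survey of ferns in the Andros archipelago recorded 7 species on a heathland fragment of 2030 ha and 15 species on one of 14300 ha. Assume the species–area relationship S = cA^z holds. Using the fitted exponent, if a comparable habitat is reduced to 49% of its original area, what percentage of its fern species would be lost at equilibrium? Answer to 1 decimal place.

24.3%

z = ln(15/7) / ln(14300/2030) = 0.7621 / 1.9522 = 0.3904
S_new/S_old = (A_new/A_old)^z = 0.49^0.3904 = exp(0.3904 × -0.7133) = 0.7569
Fraction lost = 1 − 0.7569 = 0.2431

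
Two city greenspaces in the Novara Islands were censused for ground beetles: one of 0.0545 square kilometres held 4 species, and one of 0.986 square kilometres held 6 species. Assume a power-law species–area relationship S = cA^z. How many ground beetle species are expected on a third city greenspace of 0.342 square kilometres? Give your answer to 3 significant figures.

z = ln(6/4) / ln(0.986/0.0545) = 0.4055 / 2.8955 = 0.1400
c = 4 / 0.0545^0.1400 = 4 / 0.6654 = 6.012
S₃ = 6.012 × 0.342^0.1400 = 6.012 × 0.8605 ≈ 5.173

5.17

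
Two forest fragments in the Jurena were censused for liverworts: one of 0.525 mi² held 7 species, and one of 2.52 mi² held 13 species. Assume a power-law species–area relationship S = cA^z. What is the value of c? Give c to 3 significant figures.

z = ln(S₂/S₁) / ln(A₂/A₁) = ln(13/7) / ln(2.52/0.525) = 0.6190 / 1.5686 = 0.3946
c = S₁ / A₁^z = 7 / 0.525^0.3946 = 7 / 0.7755 = 9.027

9.03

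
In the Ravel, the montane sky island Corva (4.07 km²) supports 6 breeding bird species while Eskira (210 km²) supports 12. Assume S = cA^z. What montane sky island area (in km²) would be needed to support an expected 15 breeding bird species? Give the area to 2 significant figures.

750 km²

z = ln(12/6) / ln(210/4.07) = 0.6931 / 3.9435 = 0.1758
c = 6 / 4.07^0.1758 = 6 / 1.28 = 4.688
A = (15/4.688)^(1/0.1758) ⇒ ln A = ln(3.2)/0.1758 = 6.6166
A = e^6.6166 ≈ 747.4 km²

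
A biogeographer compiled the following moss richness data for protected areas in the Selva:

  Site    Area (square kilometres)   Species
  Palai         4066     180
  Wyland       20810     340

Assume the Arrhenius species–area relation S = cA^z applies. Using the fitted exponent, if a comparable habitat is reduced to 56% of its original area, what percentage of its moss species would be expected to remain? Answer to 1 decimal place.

z = ln(340/180) / ln(20810/4066) = 0.6360 / 1.6328 = 0.3895
S_new/S_old = (A_new/A_old)^z = 0.56^0.3895 = exp(0.3895 × -0.5798) = 0.7978

79.8%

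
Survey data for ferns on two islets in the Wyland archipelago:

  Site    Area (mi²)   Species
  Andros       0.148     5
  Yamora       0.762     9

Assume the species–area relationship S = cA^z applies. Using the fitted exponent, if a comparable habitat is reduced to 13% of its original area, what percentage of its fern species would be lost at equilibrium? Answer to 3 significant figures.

z = ln(9/5) / ln(0.762/0.148) = 0.5878 / 1.6387 = 0.3587
S_new/S_old = (A_new/A_old)^z = 0.13^0.3587 = exp(0.3587 × -2.0402) = 0.481
Fraction lost = 1 − 0.481 = 0.519

51.9%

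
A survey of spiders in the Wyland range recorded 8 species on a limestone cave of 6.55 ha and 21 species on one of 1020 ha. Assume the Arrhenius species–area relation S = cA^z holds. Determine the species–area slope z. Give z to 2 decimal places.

Taking logs: ln S = ln c + z ln A, so z = (ln S₂ − ln S₁)/(ln A₂ − ln A₁).
z = ln(21/8) / ln(1020/6.55) = ln(2.625) / ln(155.7) = 0.9651 / 5.0481 = 0.1912

0.19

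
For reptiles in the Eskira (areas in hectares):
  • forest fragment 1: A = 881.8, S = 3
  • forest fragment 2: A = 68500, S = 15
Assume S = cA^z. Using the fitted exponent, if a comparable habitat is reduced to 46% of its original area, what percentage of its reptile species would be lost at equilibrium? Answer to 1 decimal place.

z = ln(15/3) / ln(68500/881.8) = 1.6094 / 4.3526 = 0.3698
S_new/S_old = (A_new/A_old)^z = 0.46^0.3698 = exp(0.3698 × -0.7765) = 0.7504
Fraction lost = 1 − 0.7504 = 0.2496

25.0%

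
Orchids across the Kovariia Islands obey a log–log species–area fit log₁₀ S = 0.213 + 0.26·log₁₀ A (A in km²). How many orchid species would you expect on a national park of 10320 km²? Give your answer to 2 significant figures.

S = 1.633 × 10320^0.26
ln S = ln 1.633 + 0.26 × ln 10320 = 0.4905 + 0.26 × 9.2418 = 2.8933
S = e^2.8933 ≈ 18.05

18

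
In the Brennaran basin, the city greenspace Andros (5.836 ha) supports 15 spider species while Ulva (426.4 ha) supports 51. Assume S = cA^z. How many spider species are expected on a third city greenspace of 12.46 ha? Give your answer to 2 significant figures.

19

z = ln(51/15) / ln(426.4/5.836) = 1.2238 / 4.2913 = 0.2852
c = 15 / 5.836^0.2852 = 15 / 1.654 = 9.07
S₃ = 9.07 × 12.46^0.2852 = 9.07 × 2.053 ≈ 18.62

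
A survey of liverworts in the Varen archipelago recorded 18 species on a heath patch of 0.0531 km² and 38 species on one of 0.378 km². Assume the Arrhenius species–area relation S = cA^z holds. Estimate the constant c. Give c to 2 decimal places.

z = ln(S₂/S₁) / ln(A₂/A₁) = ln(38/18) / ln(0.378/0.0531) = 0.7472 / 1.9627 = 0.3807
c = S₁ / A₁^z = 18 / 0.0531^0.3807 = 18 / 0.3271 = 55.03

55.03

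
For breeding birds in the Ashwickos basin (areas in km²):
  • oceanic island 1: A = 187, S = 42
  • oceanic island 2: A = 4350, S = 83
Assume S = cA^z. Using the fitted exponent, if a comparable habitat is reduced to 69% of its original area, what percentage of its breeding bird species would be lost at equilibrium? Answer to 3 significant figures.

z = ln(83/42) / ln(4350/187) = 0.6812 / 3.1468 = 0.2165
S_new/S_old = (A_new/A_old)^z = 0.69^0.2165 = exp(0.2165 × -0.3711) = 0.9228
Fraction lost = 1 − 0.9228 = 0.07718

7.72%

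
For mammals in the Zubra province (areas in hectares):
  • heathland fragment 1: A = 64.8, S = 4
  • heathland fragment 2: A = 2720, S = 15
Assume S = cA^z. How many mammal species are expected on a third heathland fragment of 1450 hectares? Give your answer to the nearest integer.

z = ln(15/4) / ln(2720/64.8) = 1.3218 / 3.7371 = 0.3537
c = 4 / 64.8^0.3537 = 4 / 4.373 = 0.9148
S₃ = 0.9148 × 1450^0.3537 = 0.9148 × 13.13 ≈ 12.01

12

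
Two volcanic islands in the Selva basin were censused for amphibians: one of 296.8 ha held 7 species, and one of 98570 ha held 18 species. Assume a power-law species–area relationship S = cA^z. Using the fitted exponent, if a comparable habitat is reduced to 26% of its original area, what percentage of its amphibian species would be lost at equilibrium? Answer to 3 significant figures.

z = ln(18/7) / ln(98570/296.8) = 0.9445 / 5.8055 = 0.1627
S_new/S_old = (A_new/A_old)^z = 0.26^0.1627 = exp(0.1627 × -1.3471) = 0.8032
Fraction lost = 1 − 0.8032 = 0.1968

19.7%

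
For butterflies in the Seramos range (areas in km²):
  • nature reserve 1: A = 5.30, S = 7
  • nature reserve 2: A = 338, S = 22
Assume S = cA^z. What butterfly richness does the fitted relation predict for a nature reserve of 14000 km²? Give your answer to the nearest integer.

61

z = ln(22/7) / ln(338/5.3) = 1.1451 / 4.1553 = 0.2756
c = 7 / 5.3^0.2756 = 7 / 1.583 = 4.421
S₃ = 4.421 × 14000^0.2756 = 4.421 × 13.89 ≈ 61.39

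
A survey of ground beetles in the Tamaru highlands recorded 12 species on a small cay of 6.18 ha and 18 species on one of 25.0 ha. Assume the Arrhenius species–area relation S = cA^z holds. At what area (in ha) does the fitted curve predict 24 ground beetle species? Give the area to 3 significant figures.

z = ln(18/12) / ln(25/6.18) = 0.4055 / 1.3976 = 0.2901
c = 12 / 6.18^0.2901 = 12 / 1.696 = 7.075
A = (24/7.075)^(1/0.2901) ⇒ ln A = ln(3.392)/0.2901 = 4.2105
A = e^4.2105 ≈ 67.39 ha

67.4 ha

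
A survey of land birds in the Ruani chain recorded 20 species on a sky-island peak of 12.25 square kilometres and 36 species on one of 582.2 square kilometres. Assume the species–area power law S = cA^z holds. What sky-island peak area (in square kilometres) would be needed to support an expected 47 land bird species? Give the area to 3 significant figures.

3360 square kilometres

z = ln(36/20) / ln(582.2/12.25) = 0.5878 / 3.8613 = 0.1522
c = 20 / 12.25^0.1522 = 20 / 1.464 = 13.66
A = (47/13.66)^(1/0.1522) ⇒ ln A = ln(3.441)/0.1522 = 8.1184
A = e^8.1184 ≈ 3355 square kilometres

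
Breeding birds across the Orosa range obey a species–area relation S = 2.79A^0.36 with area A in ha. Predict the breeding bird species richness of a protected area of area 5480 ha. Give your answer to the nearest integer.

S = 2.79 × 5480^0.36
ln S = ln 2.79 + 0.36 × ln 5480 = 1.0260 + 0.36 × 8.6089 = 4.1252
S = e^4.1252 ≈ 61.88

62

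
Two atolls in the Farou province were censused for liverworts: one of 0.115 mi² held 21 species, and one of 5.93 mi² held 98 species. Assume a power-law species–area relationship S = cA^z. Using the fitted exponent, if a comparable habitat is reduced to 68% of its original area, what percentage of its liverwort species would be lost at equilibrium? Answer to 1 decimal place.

z = ln(98/21) / ln(5.93/0.115) = 1.5404 / 3.9428 = 0.3907
S_new/S_old = (A_new/A_old)^z = 0.68^0.3907 = exp(0.3907 × -0.3857) = 0.8601
Fraction lost = 1 − 0.8601 = 0.1399

14.0%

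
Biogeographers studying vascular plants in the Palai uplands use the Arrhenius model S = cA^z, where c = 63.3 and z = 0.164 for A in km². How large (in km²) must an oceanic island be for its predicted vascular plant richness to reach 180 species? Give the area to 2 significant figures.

590 km²

180 = 63.3 × A^0.164  ⇒  A^0.164 = 180/63.3 = 2.844
ln A = ln(2.844) / 0.164 = 1.0451 / 0.164 = 6.3724
A = e^6.3724 ≈ 585.5 km²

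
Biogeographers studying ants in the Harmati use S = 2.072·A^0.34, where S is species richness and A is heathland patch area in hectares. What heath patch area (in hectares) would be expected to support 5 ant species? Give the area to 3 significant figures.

13.3 hectares

5 = 2.072 × A^0.34  ⇒  A^0.34 = 5/2.072 = 2.413
ln A = ln(2.413) / 0.34 = 0.8809 / 0.34 = 2.5910
A = e^2.5910 ≈ 13.34 hectares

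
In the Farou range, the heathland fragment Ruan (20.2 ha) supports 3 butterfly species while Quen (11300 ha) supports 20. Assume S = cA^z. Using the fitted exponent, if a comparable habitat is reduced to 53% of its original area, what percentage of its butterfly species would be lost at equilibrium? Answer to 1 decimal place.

z = ln(20/3) / ln(11300/20.2) = 1.8971 / 6.3269 = 0.2999
S_new/S_old = (A_new/A_old)^z = 0.53^0.2999 = exp(0.2999 × -0.6349) = 0.8267
Fraction lost = 1 − 0.8267 = 0.1733

17.3%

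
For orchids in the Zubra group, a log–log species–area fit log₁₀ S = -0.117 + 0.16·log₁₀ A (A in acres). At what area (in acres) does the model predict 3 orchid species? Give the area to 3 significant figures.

5170 acres

3 = 0.7638 × A^0.16  ⇒  A^0.16 = 3/0.7638 = 3.928
ln A = ln(3.928) / 0.16 = 1.3680 / 0.16 = 8.5501
A = e^8.5501 ≈ 5167 acres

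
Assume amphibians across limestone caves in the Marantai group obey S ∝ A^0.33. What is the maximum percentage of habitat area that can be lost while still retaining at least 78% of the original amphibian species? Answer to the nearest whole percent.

53%

Need (A_new/A_old)^0.33 = 0.78, so A_new/A_old = 0.78^(1/0.33) = 0.78^3.03
ln(A_new/A_old) = ln 0.78 / 0.33 = -0.2485 / 0.33 = -0.7529
A_new/A_old = e^-0.7529 ≈ 0.471
Fraction that can be lost = 1 − 0.471 = 0.529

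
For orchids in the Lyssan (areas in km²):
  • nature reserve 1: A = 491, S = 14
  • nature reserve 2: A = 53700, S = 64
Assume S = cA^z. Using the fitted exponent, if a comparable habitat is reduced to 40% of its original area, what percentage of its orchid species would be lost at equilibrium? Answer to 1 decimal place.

25.7%

z = ln(64/14) / ln(53700/491) = 1.5198 / 4.6947 = 0.3237
S_new/S_old = (A_new/A_old)^z = 0.4^0.3237 = exp(0.3237 × -0.9163) = 0.7433
Fraction lost = 1 − 0.7433 = 0.2567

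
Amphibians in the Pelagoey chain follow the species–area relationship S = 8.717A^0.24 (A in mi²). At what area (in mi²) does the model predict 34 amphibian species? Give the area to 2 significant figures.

290 mi²

34 = 8.717 × A^0.24  ⇒  A^0.24 = 34/8.717 = 3.9
ln A = ln(3.9) / 0.24 = 1.3611 / 0.24 = 5.6712
A = e^5.6712 ≈ 290.4 mi²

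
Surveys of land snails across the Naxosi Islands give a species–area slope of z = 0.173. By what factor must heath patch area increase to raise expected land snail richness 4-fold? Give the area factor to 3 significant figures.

(A₂/A₁)^0.173 = 4, so A₂/A₁ = 4^(1/0.173) = 4^5.78
ln(A₂/A₁) = ln 4 / 0.173 = 1.3863 / 0.173 = 8.0133
A₂/A₁ = e^8.0133 ≈ 3021

3020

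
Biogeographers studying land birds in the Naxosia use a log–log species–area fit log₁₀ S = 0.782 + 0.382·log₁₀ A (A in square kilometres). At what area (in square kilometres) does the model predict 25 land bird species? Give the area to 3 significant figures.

25 = 6.053 × A^0.382  ⇒  A^0.382 = 25/6.053 = 4.13
ln A = ln(4.13) / 0.382 = 1.4183 / 0.382 = 3.7127
A = e^3.7127 ≈ 40.96 square kilometres

41.0 square kilometres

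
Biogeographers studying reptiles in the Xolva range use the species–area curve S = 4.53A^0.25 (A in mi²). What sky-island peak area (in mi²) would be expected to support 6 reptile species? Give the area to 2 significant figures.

6 = 4.53 × A^0.25  ⇒  A^0.25 = 6/4.53 = 1.325
ln A = ln(1.325) / 0.25 = 0.2810 / 0.25 = 1.1242
A = e^1.1242 ≈ 3.078 mi²

3.1 mi²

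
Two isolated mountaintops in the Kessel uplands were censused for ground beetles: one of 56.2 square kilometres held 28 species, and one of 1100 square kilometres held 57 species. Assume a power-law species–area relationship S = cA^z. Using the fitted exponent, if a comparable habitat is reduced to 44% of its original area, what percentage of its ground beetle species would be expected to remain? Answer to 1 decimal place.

82.2%

z = ln(57/28) / ln(1100/56.2) = 0.7108 / 2.9741 = 0.2390
S_new/S_old = (A_new/A_old)^z = 0.44^0.2390 = exp(0.2390 × -0.8210) = 0.8218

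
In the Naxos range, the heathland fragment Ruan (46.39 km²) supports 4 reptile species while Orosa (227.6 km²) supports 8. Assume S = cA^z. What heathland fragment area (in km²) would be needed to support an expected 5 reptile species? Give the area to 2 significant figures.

z = ln(8/4) / ln(227.6/46.39) = 0.6931 / 1.5905 = 0.4358
c = 4 / 46.39^0.4358 = 4 / 5.324 = 0.7513
A = (5/0.7513)^(1/0.4358) ⇒ ln A = ln(6.655)/0.4358 = 4.3491
A = e^4.3491 ≈ 77.41 km²

77 km²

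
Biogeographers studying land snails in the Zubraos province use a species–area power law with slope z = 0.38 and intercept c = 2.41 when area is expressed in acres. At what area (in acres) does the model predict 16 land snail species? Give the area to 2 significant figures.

150 acres

16 = 2.41 × A^0.38  ⇒  A^0.38 = 16/2.41 = 6.639
ln A = ln(6.639) / 0.38 = 1.8930 / 0.38 = 4.9815
A = e^4.9815 ≈ 145.7 acres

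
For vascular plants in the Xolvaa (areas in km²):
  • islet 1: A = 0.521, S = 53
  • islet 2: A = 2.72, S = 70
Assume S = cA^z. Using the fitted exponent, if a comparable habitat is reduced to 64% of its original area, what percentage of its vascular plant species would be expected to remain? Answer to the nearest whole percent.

z = ln(70/53) / ln(2.72/0.521) = 0.2782 / 1.6526 = 0.1683
S_new/S_old = (A_new/A_old)^z = 0.64^0.1683 = exp(0.1683 × -0.4463) = 0.9276

93%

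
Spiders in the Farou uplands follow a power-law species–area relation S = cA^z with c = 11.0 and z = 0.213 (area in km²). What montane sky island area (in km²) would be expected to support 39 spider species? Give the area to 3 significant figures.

39 = 11 × A^0.213  ⇒  A^0.213 = 39/11 = 3.545
ln A = ln(3.545) / 0.213 = 1.2657 / 0.213 = 5.9421
A = e^5.9421 ≈ 380.7 km²

381 km²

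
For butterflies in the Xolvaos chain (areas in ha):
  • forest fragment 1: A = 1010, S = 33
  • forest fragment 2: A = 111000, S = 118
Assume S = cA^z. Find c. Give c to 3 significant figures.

5.06

z = ln(S₂/S₁) / ln(A₂/A₁) = ln(118/33) / ln(111000/1010) = 1.2742 / 4.6996 = 0.2711
c = S₁ / A₁^z = 33 / 1010^0.2711 = 33 / 6.525 = 5.058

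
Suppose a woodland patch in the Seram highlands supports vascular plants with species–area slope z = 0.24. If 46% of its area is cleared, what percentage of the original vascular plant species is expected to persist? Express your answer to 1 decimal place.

S_new/S_old = (A_new/A_old)^z = 0.54^0.24
= exp(0.24 × ln 0.54) = exp(0.24 × -0.6162) = exp(-0.1479) ≈ 0.8625

86.3%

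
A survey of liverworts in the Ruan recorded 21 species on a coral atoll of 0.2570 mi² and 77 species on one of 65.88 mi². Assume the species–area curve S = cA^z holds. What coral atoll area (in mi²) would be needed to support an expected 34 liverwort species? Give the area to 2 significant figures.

z = ln(77/21) / ln(65.88/0.257) = 1.2993 / 5.5465 = 0.2343
c = 21 / 0.257^0.2343 = 21 / 0.7274 = 28.87
A = (34/28.87)^(1/0.2343) ⇒ ln A = ln(1.178)/0.2343 = 0.6982
A = e^0.6982 ≈ 2.01 mi²

2.0 mi²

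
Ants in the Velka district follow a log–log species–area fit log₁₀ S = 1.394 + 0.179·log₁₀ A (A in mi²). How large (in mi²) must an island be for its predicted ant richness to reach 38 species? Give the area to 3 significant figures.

10.9 mi²

38 = 24.77 × A^0.179  ⇒  A^0.179 = 38/24.77 = 1.534
ln A = ln(1.534) / 0.179 = 0.4278 / 0.179 = 2.3898
A = e^2.3898 ≈ 10.91 mi²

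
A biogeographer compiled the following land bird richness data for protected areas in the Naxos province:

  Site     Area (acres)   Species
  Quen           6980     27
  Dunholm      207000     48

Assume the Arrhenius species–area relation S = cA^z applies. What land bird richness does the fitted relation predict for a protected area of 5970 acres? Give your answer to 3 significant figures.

26.3

z = ln(48/27) / ln(207000/6980) = 0.5754 / 3.3897 = 0.1697
c = 27 / 6980^0.1697 = 27 / 4.492 = 6.01
S₃ = 6.01 × 5970^0.1697 = 6.01 × 4.375 ≈ 26.29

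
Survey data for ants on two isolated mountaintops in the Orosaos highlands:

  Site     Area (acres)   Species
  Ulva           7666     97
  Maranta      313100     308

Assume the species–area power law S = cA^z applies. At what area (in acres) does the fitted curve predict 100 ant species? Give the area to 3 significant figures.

8450 acres

z = ln(308/97) / ln(313100/7666) = 1.1554 / 3.7097 = 0.3114
c = 97 / 7666^0.3114 = 97 / 16.21 = 5.983
A = (100/5.983)^(1/0.3114) ⇒ ln A = ln(16.71)/0.3114 = 9.0423
A = e^9.0423 ≈ 8454 acres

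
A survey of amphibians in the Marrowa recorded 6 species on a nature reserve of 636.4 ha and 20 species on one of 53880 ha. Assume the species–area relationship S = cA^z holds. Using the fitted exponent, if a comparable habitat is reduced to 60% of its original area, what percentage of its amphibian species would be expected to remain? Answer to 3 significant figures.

87.1%

z = ln(20/6) / ln(53880/636.4) = 1.2040 / 4.4387 = 0.2712
S_new/S_old = (A_new/A_old)^z = 0.6^0.2712 = exp(0.2712 × -0.5108) = 0.8706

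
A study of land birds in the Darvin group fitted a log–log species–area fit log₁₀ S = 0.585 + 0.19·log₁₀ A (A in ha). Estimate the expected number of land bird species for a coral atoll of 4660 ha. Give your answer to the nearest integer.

S = 3.846 × 4660^0.19
ln S = ln 3.846 + 0.19 × ln 4660 = 1.3470 + 0.19 × 8.4468 = 2.9519
S = e^2.9519 ≈ 19.14

19 species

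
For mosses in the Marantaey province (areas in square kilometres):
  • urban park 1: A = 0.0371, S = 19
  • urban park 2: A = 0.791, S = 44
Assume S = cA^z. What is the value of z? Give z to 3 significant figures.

0.274

Taking logs: ln S = ln c + z ln A, so z = (ln S₂ − ln S₁)/(ln A₂ − ln A₁).
z = ln(44/19) / ln(0.791/0.0371) = ln(2.316) / ln(21.32) = 0.8398 / 3.0597 = 0.2745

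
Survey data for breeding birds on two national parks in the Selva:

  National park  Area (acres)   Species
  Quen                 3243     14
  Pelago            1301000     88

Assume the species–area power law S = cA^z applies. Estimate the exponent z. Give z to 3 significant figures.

Taking logs: ln S = ln c + z ln A, so z = (ln S₂ − ln S₁)/(ln A₂ − ln A₁).
z = ln(88/14) / ln(1301000/3243) = ln(6.286) / ln(401.2) = 1.8383 / 5.9944 = 0.3067

0.307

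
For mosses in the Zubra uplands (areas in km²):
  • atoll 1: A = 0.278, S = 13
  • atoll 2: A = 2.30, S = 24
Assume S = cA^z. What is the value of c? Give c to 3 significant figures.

z = ln(S₂/S₁) / ln(A₂/A₁) = ln(24/13) / ln(2.3/0.278) = 0.6131 / 2.1130 = 0.2902
c = S₁ / A₁^z = 13 / 0.278^0.2902 = 13 / 0.6897 = 18.85

18.8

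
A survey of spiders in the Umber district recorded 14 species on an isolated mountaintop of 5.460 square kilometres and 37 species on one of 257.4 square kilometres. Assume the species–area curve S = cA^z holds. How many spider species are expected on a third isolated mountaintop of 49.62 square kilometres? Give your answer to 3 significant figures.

24.4

z = ln(37/14) / ln(257.4/5.46) = 0.9719 / 3.8532 = 0.2522
c = 14 / 5.46^0.2522 = 14 / 1.534 = 9.124
S₃ = 9.124 × 49.62^0.2522 = 9.124 × 2.677 ≈ 24.43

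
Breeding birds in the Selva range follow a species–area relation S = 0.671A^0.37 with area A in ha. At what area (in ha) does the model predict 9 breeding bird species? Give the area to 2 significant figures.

9 = 0.671 × A^0.37  ⇒  A^0.37 = 9/0.671 = 13.41
ln A = ln(13.41) / 0.37 = 2.5962 / 0.37 = 7.0168
A = e^7.0168 ≈ 1115 ha

1100 ha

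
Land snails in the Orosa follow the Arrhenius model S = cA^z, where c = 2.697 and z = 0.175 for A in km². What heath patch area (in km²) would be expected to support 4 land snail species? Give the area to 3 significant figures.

4 = 2.697 × A^0.175  ⇒  A^0.175 = 4/2.697 = 1.483
ln A = ln(1.483) / 0.175 = 0.3942 / 0.175 = 2.2523
A = e^2.2523 ≈ 9.51 km²

9.51 km²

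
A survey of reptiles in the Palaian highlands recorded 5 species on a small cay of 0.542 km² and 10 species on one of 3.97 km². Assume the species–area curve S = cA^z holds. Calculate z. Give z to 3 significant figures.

0.348

Taking logs: ln S = ln c + z ln A, so z = (ln S₂ − ln S₁)/(ln A₂ − ln A₁).
z = ln(10/5) / ln(3.97/0.542) = ln(2) / ln(7.325) = 0.6931 / 1.9913 = 0.3481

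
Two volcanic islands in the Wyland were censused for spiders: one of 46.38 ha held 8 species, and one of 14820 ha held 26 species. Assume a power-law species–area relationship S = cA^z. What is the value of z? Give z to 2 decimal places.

0.20

Taking logs: ln S = ln c + z ln A, so z = (ln S₂ − ln S₁)/(ln A₂ − ln A₁).
z = ln(26/8) / ln(14820/46.38) = ln(3.25) / ln(319.5) = 1.1787 / 5.7669 = 0.2044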